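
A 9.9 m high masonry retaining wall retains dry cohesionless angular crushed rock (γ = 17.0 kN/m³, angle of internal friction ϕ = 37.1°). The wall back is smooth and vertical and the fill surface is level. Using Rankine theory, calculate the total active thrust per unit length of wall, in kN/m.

K_a = tan²(45° − φ/2) = 0.2475.
P_a = ½ K_a γ H² = 0.5 × 0.2475 × 17.0 × 9.9² = 206.2 kN/m.

206 kN/m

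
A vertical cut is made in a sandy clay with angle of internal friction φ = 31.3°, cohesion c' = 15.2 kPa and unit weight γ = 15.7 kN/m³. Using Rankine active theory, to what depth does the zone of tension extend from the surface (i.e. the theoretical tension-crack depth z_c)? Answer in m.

3.44 m

K_a = tan²(45° − 31.3°/2) = 0.3162; √K_a = 0.5623.
The active pressure is zero where K_a γ z = 2c√K_a, so z_c = 2c/(γ√K_a) = 2×15.2/(15.7×0.5623) = 3.443 m.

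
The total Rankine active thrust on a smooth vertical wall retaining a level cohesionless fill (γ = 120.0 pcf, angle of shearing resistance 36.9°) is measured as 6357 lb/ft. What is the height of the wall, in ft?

20.6 ft

K_a = 0.2497. P_a = ½ K_a γ H² ⇒ H = √(2P_a/(K_a γ)).
H = √(2×6357/(0.2497×120.0)) = 20.60 ft.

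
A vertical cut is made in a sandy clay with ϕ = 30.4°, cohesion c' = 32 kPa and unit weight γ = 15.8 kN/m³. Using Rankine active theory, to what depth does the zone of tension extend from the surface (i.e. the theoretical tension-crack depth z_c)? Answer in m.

K_a = tan²(45° − 30.4°/2) = 0.3280; √K_a = 0.5727.
The active pressure is zero where K_a γ z = 2c√K_a, so z_c = 2c/(γ√K_a) = 2×32/(15.8×0.5727) = 7.073 m.

7.07 m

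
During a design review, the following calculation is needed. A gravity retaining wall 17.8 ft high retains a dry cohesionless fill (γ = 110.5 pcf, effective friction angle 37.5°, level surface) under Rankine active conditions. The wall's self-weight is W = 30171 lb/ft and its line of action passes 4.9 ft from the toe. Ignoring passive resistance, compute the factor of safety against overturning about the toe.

5.85

K_a = tan²(45° − 37.5°/2) = 0.2432.
P_a = ½K_aγH² = 0.5×0.2432×110.5×17.8² = 4257 lb/ft, acting at H/3 = 5.933 ft above the base.
Overturning moment M_o = P_a × H/3 = 4257 × 5.933 = 25260.
Resisting moment M_r = W × 4.9 = 30171 × 4.9 = 147800.
FS_overturning = M_r/M_o = 147800/25260 = 5.853.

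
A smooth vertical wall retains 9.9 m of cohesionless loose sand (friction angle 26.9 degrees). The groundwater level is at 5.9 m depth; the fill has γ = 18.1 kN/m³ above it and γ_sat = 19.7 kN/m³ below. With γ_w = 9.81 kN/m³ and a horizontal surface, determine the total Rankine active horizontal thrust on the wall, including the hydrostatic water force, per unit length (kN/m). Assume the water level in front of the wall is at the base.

388 kN/m

K_a = tan²(45° − φ/2) = 0.3770.
γ' = 19.7 − 9.81 = 9.890 kN/m³. Depth below WT = 4.0 m.
σ'_h at WT = K_a γ d_w = 40.26 kPa; at base = 40.26 + K_a γ' × 4.0 = 55.17 kPa.
P₁ (0–5.9 m) = ½×40.26×5.9 = 118.8. P₂ (5.9–9.9 m) = ½(40.26+55.17)×4.0 = 190.9.
P_w = ½ γ_w h₂² = 0.5×9.81×4.0² = 78.48. Total = 118.8+190.9+78.48 = 388.1 kN/m.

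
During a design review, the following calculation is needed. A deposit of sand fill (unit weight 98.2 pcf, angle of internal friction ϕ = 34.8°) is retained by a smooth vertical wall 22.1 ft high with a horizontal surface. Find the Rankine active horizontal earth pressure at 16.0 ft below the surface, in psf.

K_a = (1 − sin φ)/(1 + sin φ) = 0.2733.
σ_h = K_a γ z = 0.2733 × 98.2 × 16.0 = 429.4 psf.

429 psf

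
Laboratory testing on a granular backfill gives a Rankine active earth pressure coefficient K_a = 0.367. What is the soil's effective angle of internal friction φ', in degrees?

27.6°

K_a = tan²(45° − φ/2) ⇒ 45° − φ/2 = arctan(√0.367) = 31.21°.
φ = 2(45° − 31.21°) = 27.58°.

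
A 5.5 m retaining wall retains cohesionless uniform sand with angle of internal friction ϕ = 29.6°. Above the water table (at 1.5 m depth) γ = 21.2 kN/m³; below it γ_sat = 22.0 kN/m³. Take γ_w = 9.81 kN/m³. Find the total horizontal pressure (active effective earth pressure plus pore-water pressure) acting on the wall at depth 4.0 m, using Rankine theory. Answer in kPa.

45.6 kPa

K_a = (1 − sin φ)/(1 + sin φ) = 0.3387.
γ' = 22.0 − 9.81 = 12.19 kN/m³.
Effective vertical stress at 4.0 m: σ'_v = 21.2×1.5 + 12.19×2.50 = 62.27 kPa.
σ'_h = K_a σ'_v = 0.3387 × 62.27 = 21.10 kPa; u = γ_w × 2.50 = 24.53 kPa.
Total σ_h = 21.10 + 24.53 = 45.62 kPa.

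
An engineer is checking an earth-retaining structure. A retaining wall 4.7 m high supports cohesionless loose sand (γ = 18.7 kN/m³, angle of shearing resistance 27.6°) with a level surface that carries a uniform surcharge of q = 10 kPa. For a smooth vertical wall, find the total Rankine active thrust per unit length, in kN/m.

93.0 kN/m

K_a = tan²(45° − φ/2) = 0.3668.
Soil triangle: ½ K_a γ H² = 0.5×0.3668×18.7×4.7² = 75.75 kN/m.
Surcharge rectangle: K_a q H = 0.3668×10×4.7 = 17.24 kN/m.
Total = 75.75 + 17.24 = 92.99 kN/m.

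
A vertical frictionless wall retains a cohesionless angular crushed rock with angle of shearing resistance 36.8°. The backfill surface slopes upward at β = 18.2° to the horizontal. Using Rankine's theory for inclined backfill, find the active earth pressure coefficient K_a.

0.285

K_a = cos β · (cos β − √(cos²β − cos²φ)) / (cos β + √(cos²β − cos²φ)).
cos β = 0.9500, cos φ = 0.8007, √(cos²β − cos²φ) = 0.5112.
K_a = 0.9500 × (0.9500 − 0.5112)/(0.9500 + 0.5112) = 0.2853.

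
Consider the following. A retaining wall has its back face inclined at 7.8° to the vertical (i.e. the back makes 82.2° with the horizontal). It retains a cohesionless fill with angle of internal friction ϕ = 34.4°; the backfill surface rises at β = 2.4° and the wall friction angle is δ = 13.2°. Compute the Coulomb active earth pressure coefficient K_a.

K_a = sin²(α+φ) / [sin²α · sin(α−δ) · (1 + √{sin(φ+δ)sin(φ−β) / (sin(α−δ)sin(α+β))})²].
With α = 82.2°, φ = 34.4°, δ = 13.2°, β = 2.4°: K_a = 0.3209.

0.321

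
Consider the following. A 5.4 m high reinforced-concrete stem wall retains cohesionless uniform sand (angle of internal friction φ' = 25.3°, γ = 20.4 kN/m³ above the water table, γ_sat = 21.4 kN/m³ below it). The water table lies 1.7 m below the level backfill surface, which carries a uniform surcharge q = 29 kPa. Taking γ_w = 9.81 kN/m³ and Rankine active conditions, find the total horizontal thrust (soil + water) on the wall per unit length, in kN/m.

K_a = tan²(45° − φ/2) = 0.4012.
γ' = 21.4 − 9.81 = 11.59 kN/m³. h₂ = H − d_w = 3.7 m.
σ'_h: at surface K_a·q = 11.63; at WT K_a(q+γd_w) = 25.55; at base K_a(q+γd_w+γ'h₂) = 42.75 kPa.
P₁ = ½(11.63+25.55)×1.7 = 31.60; P₂ = ½(25.55+42.75)×3.7 = 126.4; P_w = ½γ_w h₂² = 67.15.
Total = 31.60+126.4+67.15 = 225.1 kN/m.

225 kN/m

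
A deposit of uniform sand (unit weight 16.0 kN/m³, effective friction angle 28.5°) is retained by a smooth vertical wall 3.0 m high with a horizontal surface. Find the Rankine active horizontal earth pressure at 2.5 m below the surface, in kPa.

14.2 kPa

K_a = (1 − sin φ)/(1 + sin φ) = 0.3540.
σ_h = K_a γ z = 0.3540 × 16.0 × 2.5 = 14.16 kPa.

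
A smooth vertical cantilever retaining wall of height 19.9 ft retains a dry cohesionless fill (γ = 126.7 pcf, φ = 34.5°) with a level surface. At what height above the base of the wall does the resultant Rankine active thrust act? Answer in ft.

6.63 ft

K_a = 0.2768.
The pressure distribution is triangular, so the resultant acts at H/3 above the base = 19.9/3 = 6.633 ft.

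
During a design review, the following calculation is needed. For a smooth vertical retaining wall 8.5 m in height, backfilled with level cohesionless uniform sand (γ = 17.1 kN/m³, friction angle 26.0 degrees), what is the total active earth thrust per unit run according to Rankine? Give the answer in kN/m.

K_a = tan²(45° − φ/2) = 0.3905.
P_a = ½ K_a γ H² = 0.5 × 0.3905 × 17.1 × 8.5² = 241.2 kN/m.

241 kN/m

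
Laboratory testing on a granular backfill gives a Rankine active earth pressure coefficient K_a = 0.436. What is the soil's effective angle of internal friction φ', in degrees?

23.1°

K_a = tan²(45° − φ/2) ⇒ 45° − φ/2 = arctan(√0.436) = 33.44°.
φ = 2(45° − 33.44°) = 23.13°.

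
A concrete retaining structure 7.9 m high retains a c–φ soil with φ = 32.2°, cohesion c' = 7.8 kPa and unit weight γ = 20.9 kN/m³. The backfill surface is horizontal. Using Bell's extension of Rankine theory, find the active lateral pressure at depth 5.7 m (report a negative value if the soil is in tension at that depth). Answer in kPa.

27.7 kPa

K_a = (1 − sin φ)/(1 + sin φ) = 0.3047.
σ_a = K_a γ z − 2c√K_a = 0.3047×20.9×5.7 − 2×7.8×0.5520 = 27.69 kPa.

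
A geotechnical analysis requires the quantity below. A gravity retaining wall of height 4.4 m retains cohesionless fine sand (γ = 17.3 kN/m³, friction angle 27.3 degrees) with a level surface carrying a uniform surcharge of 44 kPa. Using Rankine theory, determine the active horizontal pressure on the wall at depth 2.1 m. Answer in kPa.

K_a = (1 − sin φ)/(1 + sin φ) = 0.3711.
σ_v = γz + q = 17.3 × 2.1 + 44 = 80.33 kPa.
σ_h = K_a σ_v = 0.3711 × 80.33 = 29.81 kPa.

29.8 kPa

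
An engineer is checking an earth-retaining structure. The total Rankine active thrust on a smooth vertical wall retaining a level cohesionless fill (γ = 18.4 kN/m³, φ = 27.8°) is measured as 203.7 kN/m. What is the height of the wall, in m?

7.80 m

K_a = 0.3639. P_a = ½ K_a γ H² ⇒ H = √(2P_a/(K_a γ)).
H = √(2×203.7/(0.3639×18.4)) = 7.800 m.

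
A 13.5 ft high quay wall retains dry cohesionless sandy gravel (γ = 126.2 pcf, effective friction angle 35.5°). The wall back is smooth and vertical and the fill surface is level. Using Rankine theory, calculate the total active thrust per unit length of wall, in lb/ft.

K_a = tan²(45° − φ/2) = 0.2653.
P_a = ½ K_a γ H² = 0.5 × 0.2653 × 126.2 × 13.5² = 3050 lb/ft.

3050 lb/ft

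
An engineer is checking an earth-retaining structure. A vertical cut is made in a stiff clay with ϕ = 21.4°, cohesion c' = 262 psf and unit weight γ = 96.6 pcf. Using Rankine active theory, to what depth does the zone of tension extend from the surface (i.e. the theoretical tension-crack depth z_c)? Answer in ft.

K_a = tan²(45° − 21.4°/2) = 0.4653; √K_a = 0.6822.
The active pressure is zero where K_a γ z = 2c√K_a, so z_c = 2c/(γ√K_a) = 2×262/(96.6×0.6822) = 7.952 ft.

7.95 ft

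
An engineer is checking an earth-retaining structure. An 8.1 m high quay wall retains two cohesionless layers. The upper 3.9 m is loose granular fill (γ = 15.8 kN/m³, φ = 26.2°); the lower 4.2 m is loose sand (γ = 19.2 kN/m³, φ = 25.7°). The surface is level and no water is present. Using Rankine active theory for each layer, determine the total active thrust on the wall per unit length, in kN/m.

216 kN/m

K_a1 = tan²(45°−26.2°/2) = 0.3874; K_a2 = tan²(45°−25.7°/2) = 0.3950.
Layer 1: σ at base = K_a1 γ₁ h₁ = 23.87 kPa; P₁ = ½×23.87×3.9 = 46.55.
Layer 2: σ_v at top = γ₁h₁ = 61.62; σ_h top = K_a2×61.62 = 24.34; σ_h base = K_a2×(61.62+19.2×4.2) = 56.20.
P₂ = ½(24.34+56.20)×4.2 = 169.1. Total P_a = 46.55+169.1 = 215.7 kN/m.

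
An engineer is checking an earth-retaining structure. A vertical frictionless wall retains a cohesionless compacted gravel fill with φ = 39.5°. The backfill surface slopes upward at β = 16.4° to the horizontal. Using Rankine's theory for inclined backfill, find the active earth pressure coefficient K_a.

K_a = cos β · (cos β − √(cos²β − cos²φ)) / (cos β + √(cos²β − cos²φ)).
cos β = 0.9593, cos φ = 0.7716, √(cos²β − cos²φ) = 0.5700.
K_a = 0.9593 × (0.9593 − 0.5700)/(0.9593 + 0.5700) = 0.2442.

0.244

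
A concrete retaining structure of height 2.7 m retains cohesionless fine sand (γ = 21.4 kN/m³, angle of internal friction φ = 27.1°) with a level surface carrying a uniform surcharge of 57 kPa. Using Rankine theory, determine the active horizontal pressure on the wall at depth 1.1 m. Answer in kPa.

K_a = (1 − sin φ)/(1 + sin φ) = 0.3741.
σ_v = γz + q = 21.4 × 1.1 + 57 = 80.54 kPa.
σ_h = K_a σ_v = 0.3741 × 80.54 = 30.13 kPa.

30.1 kPa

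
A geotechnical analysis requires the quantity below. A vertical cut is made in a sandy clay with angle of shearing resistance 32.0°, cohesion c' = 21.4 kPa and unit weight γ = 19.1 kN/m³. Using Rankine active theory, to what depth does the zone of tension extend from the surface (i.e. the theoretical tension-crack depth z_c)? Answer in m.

4.04 m

K_a = tan²(45° − 32.0°/2) = 0.3073; √K_a = 0.5543.
The active pressure is zero where K_a γ z = 2c√K_a, so z_c = 2c/(γ√K_a) = 2×21.4/(19.1×0.5543) = 4.043 m.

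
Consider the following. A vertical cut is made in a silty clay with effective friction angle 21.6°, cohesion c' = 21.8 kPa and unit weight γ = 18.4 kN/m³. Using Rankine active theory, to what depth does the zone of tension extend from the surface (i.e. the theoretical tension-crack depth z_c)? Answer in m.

3.49 m

K_a = tan²(45° − 21.6°/2) = 0.4619; √K_a = 0.6796.
The active pressure is zero where K_a γ z = 2c√K_a, so z_c = 2c/(γ√K_a) = 2×21.8/(18.4×0.6796) = 3.487 m.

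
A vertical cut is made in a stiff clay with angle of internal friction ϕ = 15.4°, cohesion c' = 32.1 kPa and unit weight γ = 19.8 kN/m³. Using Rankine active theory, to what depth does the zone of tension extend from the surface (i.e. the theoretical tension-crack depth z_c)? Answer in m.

K_a = tan²(45° − 15.4°/2) = 0.5803; √K_a = 0.7618.
The active pressure is zero where K_a γ z = 2c√K_a, so z_c = 2c/(γ√K_a) = 2×32.1/(19.8×0.7618) = 4.256 m.

4.26 m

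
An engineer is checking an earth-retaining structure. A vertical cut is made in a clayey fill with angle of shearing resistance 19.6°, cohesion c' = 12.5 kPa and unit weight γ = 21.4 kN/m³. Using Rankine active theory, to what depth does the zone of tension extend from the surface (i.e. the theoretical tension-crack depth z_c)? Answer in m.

1.66 m

K_a = tan²(45° − 19.6°/2) = 0.4976; √K_a = 0.7054.
The active pressure is zero where K_a γ z = 2c√K_a, so z_c = 2c/(γ√K_a) = 2×12.5/(21.4×0.7054) = 1.656 m.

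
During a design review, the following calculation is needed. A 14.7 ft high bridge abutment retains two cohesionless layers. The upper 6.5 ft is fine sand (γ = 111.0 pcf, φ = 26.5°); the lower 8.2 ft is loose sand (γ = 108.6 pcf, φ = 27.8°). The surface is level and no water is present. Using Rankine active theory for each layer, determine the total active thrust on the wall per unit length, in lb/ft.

K_a1 = tan²(45°−26.5°/2) = 0.3829; K_a2 = tan²(45°−27.8°/2) = 0.3639.
Layer 1: σ at base = K_a1 γ₁ h₁ = 276.3 psf; P₁ = ½×276.3×6.5 = 897.9.
Layer 2: σ_v at top = γ₁h₁ = 721.5; σ_h top = K_a2×721.5 = 262.6; σ_h base = K_a2×(721.5+108.6×8.2) = 586.6.
P₂ = ½(262.6+586.6)×8.2 = 3482. Total P_a = 897.9+3482 = 4379 lb/ft.

4380 lb/ft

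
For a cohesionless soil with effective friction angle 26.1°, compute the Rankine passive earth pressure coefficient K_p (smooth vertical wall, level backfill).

K_p = (1 + sin φ)/(1 − sin φ) = tan²(45° + 26.1°/2) = 2.571.

2.57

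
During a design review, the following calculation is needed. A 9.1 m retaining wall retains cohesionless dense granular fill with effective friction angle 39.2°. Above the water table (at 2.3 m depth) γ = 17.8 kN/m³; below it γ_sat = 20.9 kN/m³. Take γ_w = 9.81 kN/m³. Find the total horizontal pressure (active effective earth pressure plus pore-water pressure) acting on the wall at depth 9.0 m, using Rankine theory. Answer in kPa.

91.7 kPa

K_a = (1 − sin φ)/(1 + sin φ) = 0.2255.
γ' = 20.9 − 9.81 = 11.09 kN/m³.
Effective vertical stress at 9.0 m: σ'_v = 17.8×2.3 + 11.09×6.70 = 115.2 kPa.
σ'_h = K_a σ'_v = 0.2255 × 115.2 = 25.98 kPa; u = γ_w × 6.70 = 65.73 kPa.
Total σ_h = 25.98 + 65.73 = 91.71 kPa.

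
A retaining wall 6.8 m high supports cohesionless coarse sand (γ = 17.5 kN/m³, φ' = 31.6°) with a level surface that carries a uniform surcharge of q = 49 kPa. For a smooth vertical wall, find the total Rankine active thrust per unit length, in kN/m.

K_a = tan²(45° − φ/2) = 0.3123.
Soil triangle: ½ K_a γ H² = 0.5×0.3123×17.5×6.8² = 126.4 kN/m.
Surcharge rectangle: K_a q H = 0.3123×49×6.8 = 104.1 kN/m.
Total = 126.4 + 104.1 = 230.5 kN/m.

230 kN/m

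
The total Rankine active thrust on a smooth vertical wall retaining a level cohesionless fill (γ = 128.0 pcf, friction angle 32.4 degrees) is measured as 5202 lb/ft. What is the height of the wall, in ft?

16.4 ft

K_a = 0.3022. P_a = ½ K_a γ H² ⇒ H = √(2P_a/(K_a γ)).
H = √(2×5202/(0.3022×128.0)) = 16.40 ft.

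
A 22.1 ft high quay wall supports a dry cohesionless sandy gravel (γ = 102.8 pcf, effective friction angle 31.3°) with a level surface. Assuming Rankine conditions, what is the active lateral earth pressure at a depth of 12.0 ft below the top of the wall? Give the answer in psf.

K_a = (1 − sin φ)/(1 + sin φ) = 0.3162.
σ_h = K_a γ z = 0.3162 × 102.8 × 12.0 = 390.1 psf.

390 psf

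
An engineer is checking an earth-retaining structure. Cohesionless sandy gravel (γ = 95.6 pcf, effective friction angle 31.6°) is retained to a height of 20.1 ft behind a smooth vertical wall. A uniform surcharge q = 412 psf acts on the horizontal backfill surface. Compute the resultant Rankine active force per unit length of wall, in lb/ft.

8620 lb/ft

K_a = tan²(45° − φ/2) = 0.3123.
Soil triangle: ½ K_a γ H² = 0.5×0.3123×95.6×20.1² = 6032 lb/ft.
Surcharge rectangle: K_a q H = 0.3123×412×20.1 = 2587 lb/ft.
Total = 6032 + 2587 = 8619 lb/ft.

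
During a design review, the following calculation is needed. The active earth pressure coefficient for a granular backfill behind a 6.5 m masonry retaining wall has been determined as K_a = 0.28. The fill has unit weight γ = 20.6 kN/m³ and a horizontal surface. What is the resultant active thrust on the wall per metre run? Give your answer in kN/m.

122 kN/m

P = ½ K_a γ H² = 0.5 × 0.28 × 20.6 × 6.5² = 121.8 kN/m.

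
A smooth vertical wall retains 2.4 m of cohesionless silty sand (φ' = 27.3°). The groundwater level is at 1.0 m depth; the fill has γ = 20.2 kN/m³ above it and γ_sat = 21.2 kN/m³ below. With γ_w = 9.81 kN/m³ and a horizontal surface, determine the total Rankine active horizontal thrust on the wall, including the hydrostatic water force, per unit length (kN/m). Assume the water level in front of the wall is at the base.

K_a = tan²(45° − φ/2) = 0.3711.
γ' = 21.2 − 9.81 = 11.39 kN/m³. Depth below WT = 1.4 m.
σ'_h at WT = K_a γ d_w = 7.497 kPa; at base = 7.497 + K_a γ' × 1.4 = 13.41 kPa.
P₁ (0–1.0 m) = ½×7.497×1.0 = 3.748. P₂ (1.0–2.4 m) = ½(7.497+13.41)×1.4 = 14.64.
P_w = ½ γ_w h₂² = 0.5×9.81×1.4² = 9.614. Total = 3.748+14.64+9.614 = 28.00 kN/m.

28.0 kN/m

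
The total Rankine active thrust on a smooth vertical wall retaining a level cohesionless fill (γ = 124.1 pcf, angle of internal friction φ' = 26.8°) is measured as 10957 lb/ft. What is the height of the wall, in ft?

21.6 ft

K_a = 0.3785. P_a = ½ K_a γ H² ⇒ H = √(2P_a/(K_a γ)).
H = √(2×10957/(0.3785×124.1)) = 21.60 ft.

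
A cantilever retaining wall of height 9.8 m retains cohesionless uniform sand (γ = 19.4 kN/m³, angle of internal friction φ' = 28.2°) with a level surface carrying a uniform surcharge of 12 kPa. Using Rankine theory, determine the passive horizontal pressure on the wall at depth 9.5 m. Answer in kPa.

548 kPa

K_p = (1 + sin φ)/(1 − sin φ) = 2.792.
σ_v = γz + q = 19.4 × 9.5 + 12 = 196.3 kPa.
σ_h = K_p σ_v = 2.792 × 196.3 = 548.0 kPa.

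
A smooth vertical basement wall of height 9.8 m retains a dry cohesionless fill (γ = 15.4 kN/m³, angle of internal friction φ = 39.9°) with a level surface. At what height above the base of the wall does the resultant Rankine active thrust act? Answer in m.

K_a = 0.2184.
The pressure distribution is triangular, so the resultant acts at H/3 above the base = 9.8/3 = 3.267 m.

3.27 m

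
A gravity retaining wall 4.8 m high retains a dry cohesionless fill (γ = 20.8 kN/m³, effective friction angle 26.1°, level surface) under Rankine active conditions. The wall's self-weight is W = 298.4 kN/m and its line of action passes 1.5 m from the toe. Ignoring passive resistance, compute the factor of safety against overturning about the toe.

K_a = tan²(45° − 26.1°/2) = 0.3889.
P_a = ½K_aγH² = 0.5×0.3889×20.8×4.8² = 93.20 kN/m, acting at H/3 = 1.600 m above the base.
Overturning moment M_o = P_a × H/3 = 93.20 × 1.600 = 149.1.
Resisting moment M_r = W × 1.5 = 298.4 × 1.5 = 447.6.
FS_overturning = M_r/M_o = 447.6/149.1 = 3.002.

3.00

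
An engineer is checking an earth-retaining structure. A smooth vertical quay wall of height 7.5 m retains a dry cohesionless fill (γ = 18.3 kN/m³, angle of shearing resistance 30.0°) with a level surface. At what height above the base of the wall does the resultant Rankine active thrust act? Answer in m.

K_a = 0.3333.
The pressure distribution is triangular, so the resultant acts at H/3 above the base = 7.5/3 = 2.500 m.

2.50 m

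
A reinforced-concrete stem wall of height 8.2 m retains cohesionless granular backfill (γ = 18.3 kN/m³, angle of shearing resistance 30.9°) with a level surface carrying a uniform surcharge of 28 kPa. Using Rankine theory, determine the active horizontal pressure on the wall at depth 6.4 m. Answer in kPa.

46.6 kPa

K_a = (1 − sin φ)/(1 + sin φ) = 0.3214.
σ_v = γz + q = 18.3 × 6.4 + 28 = 145.1 kPa.
σ_h = K_a σ_v = 0.3214 × 145.1 = 46.64 kPa.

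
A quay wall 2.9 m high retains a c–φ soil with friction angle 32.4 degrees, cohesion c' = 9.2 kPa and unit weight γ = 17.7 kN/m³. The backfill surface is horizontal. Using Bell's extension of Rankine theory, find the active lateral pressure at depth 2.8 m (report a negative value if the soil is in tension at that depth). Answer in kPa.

4.86 kPa

K_a = (1 − sin φ)/(1 + sin φ) = 0.3022.
σ_a = K_a γ z − 2c√K_a = 0.3022×17.7×2.8 − 2×9.2×0.5498 = 4.863 kPa.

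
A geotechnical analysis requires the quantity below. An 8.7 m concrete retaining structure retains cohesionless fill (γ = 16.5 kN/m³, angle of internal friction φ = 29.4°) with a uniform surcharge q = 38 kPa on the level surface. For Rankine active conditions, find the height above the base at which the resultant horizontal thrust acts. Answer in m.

K_a = 0.3415.
Triangular part P₁ = ½K_aγH² = 213.2 at H/3 = 2.900 m; rectangular part P₂ = K_a q H = 112.9 at H/2 = 4.350 m.
ȳ = (P₁·2.900 + P₂·4.350)/(P₁+P₂) = 3.402 m.

3.40 m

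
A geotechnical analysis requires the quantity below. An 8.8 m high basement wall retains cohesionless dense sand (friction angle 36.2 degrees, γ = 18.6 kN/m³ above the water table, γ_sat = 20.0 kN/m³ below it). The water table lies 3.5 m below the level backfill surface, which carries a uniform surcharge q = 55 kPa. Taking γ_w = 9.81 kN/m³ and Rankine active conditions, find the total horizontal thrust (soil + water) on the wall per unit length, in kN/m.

K_a = tan²(45° − φ/2) = 0.2574.
γ' = 20.0 − 9.81 = 10.19 kN/m³. h₂ = H − d_w = 5.3 m.
σ'_h: at surface K_a·q = 14.16; at WT K_a(q+γd_w) = 30.91; at base K_a(q+γd_w+γ'h₂) = 44.81 kPa.
P₁ = ½(14.16+30.91)×3.5 = 78.87; P₂ = ½(30.91+44.81)×5.3 = 200.7; P_w = ½γ_w h₂² = 137.8.
Total = 78.87+200.7+137.8 = 417.3 kN/m.

417 kN/m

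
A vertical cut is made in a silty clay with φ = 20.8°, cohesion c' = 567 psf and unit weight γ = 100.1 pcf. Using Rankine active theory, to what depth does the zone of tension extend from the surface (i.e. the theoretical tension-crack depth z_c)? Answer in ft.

K_a = tan²(45° − 20.8°/2) = 0.4759; √K_a = 0.6899.
The active pressure is zero where K_a γ z = 2c√K_a, so z_c = 2c/(γ√K_a) = 2×567/(100.1×0.6899) = 16.42 ft.

16.4 ft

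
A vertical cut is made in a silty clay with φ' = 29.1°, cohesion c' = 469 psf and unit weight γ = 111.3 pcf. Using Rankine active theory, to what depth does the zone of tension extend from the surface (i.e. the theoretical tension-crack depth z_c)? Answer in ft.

K_a = tan²(45° − 29.1°/2) = 0.3456; √K_a = 0.5879.
The active pressure is zero where K_a γ z = 2c√K_a, so z_c = 2c/(γ√K_a) = 2×469/(111.3×0.5879) = 14.34 ft.

14.3 ft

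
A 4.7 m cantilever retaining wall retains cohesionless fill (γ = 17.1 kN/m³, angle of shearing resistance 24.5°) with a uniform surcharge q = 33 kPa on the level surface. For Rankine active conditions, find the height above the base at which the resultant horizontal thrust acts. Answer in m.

K_a = 0.4137.
Triangular part P₁ = ½K_aγH² = 78.14 at H/3 = 1.567 m; rectangular part P₂ = K_a q H = 64.17 at H/2 = 2.350 m.
ȳ = (P₁·1.567 + P₂·2.350)/(P₁+P₂) = 1.920 m.

1.92 m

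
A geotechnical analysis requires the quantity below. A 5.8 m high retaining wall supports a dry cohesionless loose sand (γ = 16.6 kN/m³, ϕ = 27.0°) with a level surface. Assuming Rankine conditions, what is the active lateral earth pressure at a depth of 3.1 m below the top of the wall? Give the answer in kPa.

K_a = (1 − sin φ)/(1 + sin φ) = 0.3755.
σ_h = K_a γ z = 0.3755 × 16.6 × 3.1 = 19.32 kPa.

19.3 kPa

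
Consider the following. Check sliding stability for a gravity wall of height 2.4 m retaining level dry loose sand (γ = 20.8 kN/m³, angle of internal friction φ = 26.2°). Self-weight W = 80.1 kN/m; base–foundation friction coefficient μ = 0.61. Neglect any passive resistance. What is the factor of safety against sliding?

2.11

K_a = tan²(45° − 26.2°/2) = 0.3874.
P_a = ½K_aγH² = 0.5×0.3874×20.8×2.4² = 23.21 kN/m, acting at H/3 = 0.8000 m above the base.
FS_sliding = μW / P_a = 0.61×80.1 / 23.21 = 2.105.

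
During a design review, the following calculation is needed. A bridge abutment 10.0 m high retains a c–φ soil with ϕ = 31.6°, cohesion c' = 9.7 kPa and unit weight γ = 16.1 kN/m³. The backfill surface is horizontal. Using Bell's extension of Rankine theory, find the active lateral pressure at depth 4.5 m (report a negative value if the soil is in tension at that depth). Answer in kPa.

K_a = (1 − sin φ)/(1 + sin φ) = 0.3123.
σ_a = K_a γ z − 2c√K_a = 0.3123×16.1×4.5 − 2×9.7×0.5589 = 11.79 kPa.

11.8 kPa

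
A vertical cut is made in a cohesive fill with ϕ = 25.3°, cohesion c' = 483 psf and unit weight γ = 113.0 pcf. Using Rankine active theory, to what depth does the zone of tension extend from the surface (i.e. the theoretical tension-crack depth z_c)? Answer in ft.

13.5 ft

K_a = tan²(45° − 25.3°/2) = 0.4012; √K_a = 0.6334.
The active pressure is zero where K_a γ z = 2c√K_a, so z_c = 2c/(γ√K_a) = 2×483/(113.0×0.6334) = 13.50 ft.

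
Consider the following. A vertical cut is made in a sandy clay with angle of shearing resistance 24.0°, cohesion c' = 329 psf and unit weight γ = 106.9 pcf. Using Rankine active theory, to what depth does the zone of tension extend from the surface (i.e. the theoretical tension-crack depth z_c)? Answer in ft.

9.48 ft

K_a = tan²(45° − 24.0°/2) = 0.4217; √K_a = 0.6494.
The active pressure is zero where K_a γ z = 2c√K_a, so z_c = 2c/(γ√K_a) = 2×329/(106.9×0.6494) = 9.478 ft.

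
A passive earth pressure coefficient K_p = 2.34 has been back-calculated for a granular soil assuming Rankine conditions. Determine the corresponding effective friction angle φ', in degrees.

K_p = (1+sin φ)/(1−sin φ) ⇒ sin φ = (K_p − 1)/(K_p + 1) = 0.4012.
φ = arcsin(0.4012) = 23.65°.

23.7°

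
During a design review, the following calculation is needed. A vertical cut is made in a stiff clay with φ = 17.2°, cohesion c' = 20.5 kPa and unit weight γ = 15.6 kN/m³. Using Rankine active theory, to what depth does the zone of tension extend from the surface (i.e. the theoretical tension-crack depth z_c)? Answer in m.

3.56 m

K_a = tan²(45° − 17.2°/2) = 0.5436; √K_a = 0.7373.
The active pressure is zero where K_a γ z = 2c√K_a, so z_c = 2c/(γ√K_a) = 2×20.5/(15.6×0.7373) = 3.565 m.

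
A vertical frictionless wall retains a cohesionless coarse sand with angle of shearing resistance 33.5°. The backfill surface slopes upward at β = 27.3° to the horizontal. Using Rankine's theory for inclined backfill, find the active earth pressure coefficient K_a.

0.432

K_a = cos β · (cos β − √(cos²β − cos²φ)) / (cos β + √(cos²β − cos²φ)).
cos β = 0.8886, cos φ = 0.8339, √(cos²β − cos²φ) = 0.3070.
K_a = 0.8886 × (0.8886 − 0.3070)/(0.8886 + 0.3070) = 0.4322.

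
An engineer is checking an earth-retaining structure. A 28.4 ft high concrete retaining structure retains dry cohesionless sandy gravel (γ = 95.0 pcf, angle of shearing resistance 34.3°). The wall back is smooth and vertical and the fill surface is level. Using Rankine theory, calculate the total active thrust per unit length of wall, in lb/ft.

10700 lb/ft

K_a = tan²(45° − φ/2) = 0.2792.
P_a = ½ K_a γ H² = 0.5 × 0.2792 × 95.0 × 28.4² = 10700 lb/ft.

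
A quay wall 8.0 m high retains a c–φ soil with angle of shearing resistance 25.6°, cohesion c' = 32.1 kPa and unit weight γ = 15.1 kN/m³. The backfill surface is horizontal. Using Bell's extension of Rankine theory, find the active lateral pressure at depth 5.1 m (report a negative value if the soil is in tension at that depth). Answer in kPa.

K_a = (1 − sin φ)/(1 + sin φ) = 0.3966.
σ_a = K_a γ z − 2c√K_a = 0.3966×15.1×5.1 − 2×32.1×0.6297 = -9.889 kPa.

-9.89 kPa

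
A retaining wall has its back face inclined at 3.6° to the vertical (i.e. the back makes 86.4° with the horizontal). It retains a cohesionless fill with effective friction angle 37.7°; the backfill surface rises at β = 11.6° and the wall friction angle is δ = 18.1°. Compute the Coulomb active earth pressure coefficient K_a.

0.279

K_a = sin²(α+φ) / [sin²α · sin(α−δ) · (1 + √{sin(φ+δ)sin(φ−β) / (sin(α−δ)sin(α+β))})²].
With α = 86.4°, φ = 37.7°, δ = 18.1°, β = 11.6°: K_a = 0.2793.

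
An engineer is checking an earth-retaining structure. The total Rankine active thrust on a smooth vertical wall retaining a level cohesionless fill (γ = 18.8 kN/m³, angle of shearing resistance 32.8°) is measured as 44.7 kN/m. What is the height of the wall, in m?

4.00 m

K_a = 0.2973. P_a = ½ K_a γ H² ⇒ H = √(2P_a/(K_a γ)).
H = √(2×44.7/(0.2973×18.8)) = 4.000 m.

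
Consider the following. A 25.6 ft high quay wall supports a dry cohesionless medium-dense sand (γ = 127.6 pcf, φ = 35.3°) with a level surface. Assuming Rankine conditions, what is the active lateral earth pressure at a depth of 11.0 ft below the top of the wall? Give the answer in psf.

376 psf

K_a = (1 − sin φ)/(1 + sin φ) = 0.2675.
σ_h = K_a γ z = 0.2675 × 127.6 × 11.0 = 375.5 psf.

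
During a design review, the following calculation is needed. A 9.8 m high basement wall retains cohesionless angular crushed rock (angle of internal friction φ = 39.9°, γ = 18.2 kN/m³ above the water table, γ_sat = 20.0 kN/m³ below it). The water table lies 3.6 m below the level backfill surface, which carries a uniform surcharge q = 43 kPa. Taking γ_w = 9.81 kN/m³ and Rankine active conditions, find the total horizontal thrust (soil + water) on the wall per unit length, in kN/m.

438 kN/m

K_a = tan²(45° − φ/2) = 0.2184.
γ' = 20.0 − 9.81 = 10.19 kN/m³. h₂ = H − d_w = 6.2 m.
σ'_h: at surface K_a·q = 9.393; at WT K_a(q+γd_w) = 23.70; at base K_a(q+γd_w+γ'h₂) = 37.50 kPa.
P₁ = ½(9.393+23.70)×3.6 = 59.58; P₂ = ½(23.70+37.50)×6.2 = 189.7; P_w = ½γ_w h₂² = 188.5.
Total = 59.58+189.7+188.5 = 437.9 kN/m.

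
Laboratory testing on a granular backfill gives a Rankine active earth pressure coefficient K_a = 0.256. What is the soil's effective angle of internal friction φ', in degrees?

36.3°

K_a = tan²(45° − φ/2) ⇒ 45° − φ/2 = arctan(√0.256) = 26.84°.
φ = 2(45° − 26.84°) = 36.32°.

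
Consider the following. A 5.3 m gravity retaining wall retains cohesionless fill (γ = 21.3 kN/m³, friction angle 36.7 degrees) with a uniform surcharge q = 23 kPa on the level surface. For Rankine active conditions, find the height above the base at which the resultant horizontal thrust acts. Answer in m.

K_a = 0.2519.
Triangular part P₁ = ½K_aγH² = 75.35 at H/3 = 1.767 m; rectangular part P₂ = K_a q H = 30.70 at H/2 = 2.650 m.
ȳ = (P₁·1.767 + P₂·2.650)/(P₁+P₂) = 2.022 m.

2.02 m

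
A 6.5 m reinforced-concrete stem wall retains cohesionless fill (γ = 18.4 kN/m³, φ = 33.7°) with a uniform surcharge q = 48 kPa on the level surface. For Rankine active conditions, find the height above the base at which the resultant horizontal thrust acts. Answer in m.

2.65 m

K_a = 0.2863.
Triangular part P₁ = ½K_aγH² = 111.3 at H/3 = 2.167 m; rectangular part P₂ = K_a q H = 89.33 at H/2 = 3.250 m.
ȳ = (P₁·2.167 + P₂·3.250)/(P₁+P₂) = 2.649 m.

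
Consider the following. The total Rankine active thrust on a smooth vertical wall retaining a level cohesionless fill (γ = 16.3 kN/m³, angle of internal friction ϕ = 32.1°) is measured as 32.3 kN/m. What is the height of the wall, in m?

K_a = 0.3060. P_a = ½ K_a γ H² ⇒ H = √(2P_a/(K_a γ)).
H = √(2×32.3/(0.3060×16.3)) = 3.599 m.

3.60 m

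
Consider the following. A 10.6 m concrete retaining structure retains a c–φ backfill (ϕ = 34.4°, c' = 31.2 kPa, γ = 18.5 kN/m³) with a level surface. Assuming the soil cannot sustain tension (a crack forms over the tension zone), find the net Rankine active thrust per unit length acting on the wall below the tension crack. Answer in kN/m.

K_a = 0.2780; √K_a = 0.5272.
Tension-crack depth z_c = 2c/(γ√K_a) = 2×31.2/(18.5×0.5272) = 6.397 m.
σ_a at base = K_a γ H − 2c√K_a = 0.2780×18.5×10.6 − 2×31.2×0.5272 = 21.61 kPa.
P_a = ½ × 21.61 × (H − z_c) = 0.5×21.61×4.203 = 45.41 kN/m.

45.4 kN/m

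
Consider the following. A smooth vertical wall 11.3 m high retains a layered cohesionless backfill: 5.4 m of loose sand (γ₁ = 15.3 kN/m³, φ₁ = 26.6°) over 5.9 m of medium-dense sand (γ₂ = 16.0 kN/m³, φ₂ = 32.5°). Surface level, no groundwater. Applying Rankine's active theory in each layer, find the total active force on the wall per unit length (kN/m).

K_a1 = tan²(45°−26.6°/2) = 0.3814; K_a2 = tan²(45°−32.5°/2) = 0.3010.
Layer 1: σ at base = K_a1 γ₁ h₁ = 31.52 kPa; P₁ = ½×31.52×5.4 = 85.09.
Layer 2: σ_v at top = γ₁h₁ = 82.62; σ_h top = K_a2×82.62 = 24.87; σ_h base = K_a2×(82.62+16.0×5.9) = 53.28.
P₂ = ½(24.87+53.28)×5.9 = 230.5. Total P_a = 85.09+230.5 = 315.6 kN/m.

316 kN/m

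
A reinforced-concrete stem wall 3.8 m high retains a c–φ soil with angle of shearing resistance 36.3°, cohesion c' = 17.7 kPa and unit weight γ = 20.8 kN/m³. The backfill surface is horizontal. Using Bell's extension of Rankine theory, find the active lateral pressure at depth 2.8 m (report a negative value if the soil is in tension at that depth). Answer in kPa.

-3.00 kPa

K_a = (1 − sin φ)/(1 + sin φ) = 0.2563.
σ_a = K_a γ z − 2c√K_a = 0.2563×20.8×2.8 − 2×17.7×0.5062 = -2.995 kPa.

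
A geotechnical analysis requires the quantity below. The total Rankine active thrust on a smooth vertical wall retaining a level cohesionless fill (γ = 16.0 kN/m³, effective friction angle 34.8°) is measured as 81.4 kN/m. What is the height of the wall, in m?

K_a = 0.2733. P_a = ½ K_a γ H² ⇒ H = √(2P_a/(K_a γ)).
H = √(2×81.4/(0.2733×16.0)) = 6.102 m.

6.10 m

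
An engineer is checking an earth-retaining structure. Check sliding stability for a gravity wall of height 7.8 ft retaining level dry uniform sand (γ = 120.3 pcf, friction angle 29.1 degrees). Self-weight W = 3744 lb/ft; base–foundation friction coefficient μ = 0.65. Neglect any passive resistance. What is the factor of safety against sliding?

K_a = tan²(45° − 29.1°/2) = 0.3456.
P_a = ½K_aγH² = 0.5×0.3456×120.3×7.8² = 1265 lb/ft, acting at H/3 = 2.600 ft above the base.
FS_sliding = μW / P_a = 0.65×3744 / 1265 = 1.924.

1.92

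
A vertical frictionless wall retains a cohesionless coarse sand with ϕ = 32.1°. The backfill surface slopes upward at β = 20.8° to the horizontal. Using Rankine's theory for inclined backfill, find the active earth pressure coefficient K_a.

0.379

K_a = cos β · (cos β − √(cos²β − cos²φ)) / (cos β + √(cos²β − cos²φ)).
cos β = 0.9348, cos φ = 0.8471, √(cos²β − cos²φ) = 0.3953.
K_a = 0.9348 × (0.9348 − 0.3953)/(0.9348 + 0.3953) = 0.3792.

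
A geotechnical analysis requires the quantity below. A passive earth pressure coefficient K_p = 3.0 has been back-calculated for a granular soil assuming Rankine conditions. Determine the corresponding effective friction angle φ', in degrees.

K_p = (1+sin φ)/(1−sin φ) ⇒ sin φ = (K_p − 1)/(K_p + 1) = 0.5000.
φ = arcsin(0.5000) = 30.00°.

30.0°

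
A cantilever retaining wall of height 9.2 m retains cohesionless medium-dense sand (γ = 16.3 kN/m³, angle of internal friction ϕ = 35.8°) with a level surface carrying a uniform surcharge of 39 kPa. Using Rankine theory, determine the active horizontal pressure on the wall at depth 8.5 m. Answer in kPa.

46.5 kPa

K_a = (1 − sin φ)/(1 + sin φ) = 0.2619.
σ_v = γz + q = 16.3 × 8.5 + 39 = 177.6 kPa.
σ_h = K_a σ_v = 0.2619 × 177.6 = 46.49 kPa.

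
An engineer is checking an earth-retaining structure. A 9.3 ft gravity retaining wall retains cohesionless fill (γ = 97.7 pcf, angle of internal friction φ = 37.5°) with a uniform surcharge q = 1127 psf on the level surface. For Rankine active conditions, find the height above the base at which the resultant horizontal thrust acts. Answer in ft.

4.20 ft

K_a = 0.2432.
Triangular part P₁ = ½K_aγH² = 1027 at H/3 = 3.100 ft; rectangular part P₂ = K_a q H = 2549 at H/2 = 4.650 ft.
ȳ = (P₁·3.100 + P₂·4.650)/(P₁+P₂) = 4.205 ft.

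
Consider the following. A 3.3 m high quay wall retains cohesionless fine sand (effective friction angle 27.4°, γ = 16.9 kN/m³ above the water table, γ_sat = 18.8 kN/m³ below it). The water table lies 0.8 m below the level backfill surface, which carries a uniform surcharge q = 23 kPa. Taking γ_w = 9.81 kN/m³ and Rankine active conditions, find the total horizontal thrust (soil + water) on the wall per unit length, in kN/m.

83.6 kN/m

K_a = tan²(45° − φ/2) = 0.3697.
γ' = 18.8 − 9.81 = 8.990 kN/m³. h₂ = H − d_w = 2.5 m.
σ'_h: at surface K_a·q = 8.503; at WT K_a(q+γd_w) = 13.50; at base K_a(q+γd_w+γ'h₂) = 21.81 kPa.
P₁ = ½(8.503+13.50)×0.8 = 8.801; P₂ = ½(13.50+21.81)×2.5 = 44.14; P_w = ½γ_w h₂² = 30.66.
Total = 8.801+44.14+30.66 = 83.59 kN/m.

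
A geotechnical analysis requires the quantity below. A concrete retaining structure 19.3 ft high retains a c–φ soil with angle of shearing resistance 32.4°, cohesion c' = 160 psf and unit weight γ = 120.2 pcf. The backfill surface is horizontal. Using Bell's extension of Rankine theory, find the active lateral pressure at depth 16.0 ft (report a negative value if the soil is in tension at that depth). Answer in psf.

405 psf

K_a = (1 − sin φ)/(1 + sin φ) = 0.3022.
σ_a = K_a γ z − 2c√K_a = 0.3022×120.2×16.0 − 2×160×0.5498 = 405.3 psf.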